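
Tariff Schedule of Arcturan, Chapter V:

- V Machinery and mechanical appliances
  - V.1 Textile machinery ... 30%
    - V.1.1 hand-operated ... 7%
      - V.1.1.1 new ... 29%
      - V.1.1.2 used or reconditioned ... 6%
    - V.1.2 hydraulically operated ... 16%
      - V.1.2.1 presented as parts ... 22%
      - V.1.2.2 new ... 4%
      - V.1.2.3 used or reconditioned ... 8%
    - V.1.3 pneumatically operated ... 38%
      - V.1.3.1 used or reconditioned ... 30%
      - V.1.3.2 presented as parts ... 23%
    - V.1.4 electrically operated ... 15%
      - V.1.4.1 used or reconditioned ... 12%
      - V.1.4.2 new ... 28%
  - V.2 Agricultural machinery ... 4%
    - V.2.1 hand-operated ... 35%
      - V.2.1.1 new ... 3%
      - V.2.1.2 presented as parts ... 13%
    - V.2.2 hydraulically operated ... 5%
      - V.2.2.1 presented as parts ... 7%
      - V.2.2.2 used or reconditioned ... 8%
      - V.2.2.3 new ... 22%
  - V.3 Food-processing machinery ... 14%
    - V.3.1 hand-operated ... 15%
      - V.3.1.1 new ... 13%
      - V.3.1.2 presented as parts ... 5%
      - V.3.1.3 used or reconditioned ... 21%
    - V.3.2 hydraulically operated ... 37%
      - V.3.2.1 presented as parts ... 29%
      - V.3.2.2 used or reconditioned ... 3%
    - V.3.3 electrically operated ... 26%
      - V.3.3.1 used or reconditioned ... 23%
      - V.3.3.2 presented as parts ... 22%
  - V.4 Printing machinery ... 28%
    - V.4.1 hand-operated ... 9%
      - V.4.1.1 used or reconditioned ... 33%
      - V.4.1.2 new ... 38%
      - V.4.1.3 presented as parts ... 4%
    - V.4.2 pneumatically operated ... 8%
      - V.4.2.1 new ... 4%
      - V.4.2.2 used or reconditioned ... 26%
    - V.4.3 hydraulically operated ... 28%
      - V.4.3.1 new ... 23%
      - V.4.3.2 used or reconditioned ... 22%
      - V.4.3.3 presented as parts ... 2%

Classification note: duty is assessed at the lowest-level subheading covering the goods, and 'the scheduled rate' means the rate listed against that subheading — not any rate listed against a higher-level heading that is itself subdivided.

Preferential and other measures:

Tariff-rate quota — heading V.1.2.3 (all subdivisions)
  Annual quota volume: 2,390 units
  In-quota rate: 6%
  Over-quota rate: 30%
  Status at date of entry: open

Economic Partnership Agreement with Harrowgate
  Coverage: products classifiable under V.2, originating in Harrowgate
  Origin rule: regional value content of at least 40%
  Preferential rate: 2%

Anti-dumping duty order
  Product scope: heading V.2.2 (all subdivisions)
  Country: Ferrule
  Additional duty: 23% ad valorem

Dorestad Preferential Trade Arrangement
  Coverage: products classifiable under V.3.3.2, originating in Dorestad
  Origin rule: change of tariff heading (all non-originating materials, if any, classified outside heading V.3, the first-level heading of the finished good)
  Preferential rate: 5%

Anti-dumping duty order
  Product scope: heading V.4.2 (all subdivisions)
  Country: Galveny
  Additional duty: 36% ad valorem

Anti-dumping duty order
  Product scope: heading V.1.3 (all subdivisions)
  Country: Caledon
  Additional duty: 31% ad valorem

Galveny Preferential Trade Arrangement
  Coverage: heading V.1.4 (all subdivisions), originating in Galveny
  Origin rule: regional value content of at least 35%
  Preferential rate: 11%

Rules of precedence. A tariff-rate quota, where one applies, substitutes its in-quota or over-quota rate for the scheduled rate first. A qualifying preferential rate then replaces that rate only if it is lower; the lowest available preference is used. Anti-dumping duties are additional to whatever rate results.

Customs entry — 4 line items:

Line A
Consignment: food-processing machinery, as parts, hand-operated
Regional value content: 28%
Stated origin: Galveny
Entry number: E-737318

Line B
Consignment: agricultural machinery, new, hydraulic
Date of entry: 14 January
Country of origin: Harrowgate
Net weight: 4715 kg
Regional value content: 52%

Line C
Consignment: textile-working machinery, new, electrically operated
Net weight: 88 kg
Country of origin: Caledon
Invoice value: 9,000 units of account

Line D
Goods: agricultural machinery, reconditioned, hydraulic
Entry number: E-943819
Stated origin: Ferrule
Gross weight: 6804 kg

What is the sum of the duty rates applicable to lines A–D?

66%

Line A: food-processing → V.3; hand-operated → V.3.1; as parts → V.3.1.2. Scheduled 5%. Galveny agreement on V.1.4: V.3.1.2 not covered. → 5%.
Line B: agricultural → V.2; hydraulic → V.2.2; new → V.2.2.3. Scheduled 22%. Harrowgate agreement on V.2: RVC ≥ 40% → 2% available; preferential 2%. → 2%.
Line C: textile-working → V.1; electrically operated → V.1.4; new → V.1.4.2. Scheduled 28%. No special measure applies. → 28%.
Line D: agricultural → V.2; hydraulic → V.2.2; reconditioned → V.2.2.2. Scheduled 8%. anti-dumping (Ferrule, V.2.2): +23%; total 8% + 23% = 31%. → 31%.
Sum: 5% + 2% + 28% + 31% = 66%.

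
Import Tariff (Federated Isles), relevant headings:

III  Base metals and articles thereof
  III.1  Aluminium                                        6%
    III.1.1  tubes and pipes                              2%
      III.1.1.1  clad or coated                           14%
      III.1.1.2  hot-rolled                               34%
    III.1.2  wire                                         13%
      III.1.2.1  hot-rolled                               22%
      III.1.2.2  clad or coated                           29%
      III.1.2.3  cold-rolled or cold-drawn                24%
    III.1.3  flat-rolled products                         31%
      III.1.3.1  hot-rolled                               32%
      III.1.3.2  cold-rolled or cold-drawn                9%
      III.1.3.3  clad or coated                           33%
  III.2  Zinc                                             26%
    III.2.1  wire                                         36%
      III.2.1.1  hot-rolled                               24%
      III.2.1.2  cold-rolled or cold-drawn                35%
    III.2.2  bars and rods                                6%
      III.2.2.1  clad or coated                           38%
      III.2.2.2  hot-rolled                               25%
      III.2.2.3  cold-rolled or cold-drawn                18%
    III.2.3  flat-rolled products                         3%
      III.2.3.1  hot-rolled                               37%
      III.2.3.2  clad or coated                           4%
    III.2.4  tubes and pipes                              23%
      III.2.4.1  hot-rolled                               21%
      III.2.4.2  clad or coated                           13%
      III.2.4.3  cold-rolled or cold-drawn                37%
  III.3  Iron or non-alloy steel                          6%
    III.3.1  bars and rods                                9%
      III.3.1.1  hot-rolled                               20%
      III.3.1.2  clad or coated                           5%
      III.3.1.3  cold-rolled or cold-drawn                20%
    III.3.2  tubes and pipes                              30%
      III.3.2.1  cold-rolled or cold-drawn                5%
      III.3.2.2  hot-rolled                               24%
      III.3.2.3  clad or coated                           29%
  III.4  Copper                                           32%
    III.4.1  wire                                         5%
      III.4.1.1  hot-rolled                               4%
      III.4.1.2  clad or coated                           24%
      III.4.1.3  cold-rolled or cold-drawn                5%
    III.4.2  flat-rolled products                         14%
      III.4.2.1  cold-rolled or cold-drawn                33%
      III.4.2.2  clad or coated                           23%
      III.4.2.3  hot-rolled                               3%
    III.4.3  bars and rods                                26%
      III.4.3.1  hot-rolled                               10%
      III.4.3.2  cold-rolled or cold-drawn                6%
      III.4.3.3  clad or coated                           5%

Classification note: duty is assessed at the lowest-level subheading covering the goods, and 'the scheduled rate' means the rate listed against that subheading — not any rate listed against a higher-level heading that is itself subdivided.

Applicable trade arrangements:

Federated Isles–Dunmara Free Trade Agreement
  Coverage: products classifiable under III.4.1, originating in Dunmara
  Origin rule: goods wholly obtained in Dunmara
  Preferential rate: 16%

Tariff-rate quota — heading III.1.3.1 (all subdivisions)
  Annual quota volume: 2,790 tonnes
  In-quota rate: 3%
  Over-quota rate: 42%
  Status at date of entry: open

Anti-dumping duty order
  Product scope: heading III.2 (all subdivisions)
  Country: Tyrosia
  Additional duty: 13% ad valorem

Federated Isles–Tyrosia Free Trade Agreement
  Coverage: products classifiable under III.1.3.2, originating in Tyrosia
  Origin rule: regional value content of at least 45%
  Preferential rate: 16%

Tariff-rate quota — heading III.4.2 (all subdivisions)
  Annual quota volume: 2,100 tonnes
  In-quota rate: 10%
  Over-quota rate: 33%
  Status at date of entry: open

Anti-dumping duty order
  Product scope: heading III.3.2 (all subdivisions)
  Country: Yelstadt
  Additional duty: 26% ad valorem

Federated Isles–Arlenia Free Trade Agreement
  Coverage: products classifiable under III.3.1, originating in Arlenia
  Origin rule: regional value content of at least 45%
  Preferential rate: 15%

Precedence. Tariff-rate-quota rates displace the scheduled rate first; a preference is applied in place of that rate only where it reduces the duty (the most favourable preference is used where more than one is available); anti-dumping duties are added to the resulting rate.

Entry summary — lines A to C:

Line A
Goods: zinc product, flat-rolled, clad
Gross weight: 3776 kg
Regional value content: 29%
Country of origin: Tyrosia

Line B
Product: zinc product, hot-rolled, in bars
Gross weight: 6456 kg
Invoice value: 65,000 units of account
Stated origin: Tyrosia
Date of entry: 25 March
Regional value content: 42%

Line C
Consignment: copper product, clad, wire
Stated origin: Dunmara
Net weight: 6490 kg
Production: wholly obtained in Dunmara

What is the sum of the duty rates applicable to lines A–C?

71%

Line A: zinc → III.2; flat-rolled → III.2.3; clad → III.2.3.2. Scheduled 4%. Tyrosia agreement on III.1.3.2: III.2.3.2 not covered; anti-dumping (Tyrosia, III.2): +13%; total 4% + 13% = 17%. → 17%.
Line B: zinc → III.2; in bars → III.2.2; hot-rolled → III.2.2.2. Scheduled 25%. Tyrosia agreement on III.1.3.2: III.2.2.2 not covered; anti-dumping (Tyrosia, III.2): +13%; total 25% + 13% = 38%. → 38%.
Line C: copper → III.4; wire → III.4.1; clad → III.4.1.2. Scheduled 24%. Dunmara agreement on III.4.1: wholly obtained → 16% available; preferential 16%. → 16%.
Sum: 17% + 38% + 16% = 71%.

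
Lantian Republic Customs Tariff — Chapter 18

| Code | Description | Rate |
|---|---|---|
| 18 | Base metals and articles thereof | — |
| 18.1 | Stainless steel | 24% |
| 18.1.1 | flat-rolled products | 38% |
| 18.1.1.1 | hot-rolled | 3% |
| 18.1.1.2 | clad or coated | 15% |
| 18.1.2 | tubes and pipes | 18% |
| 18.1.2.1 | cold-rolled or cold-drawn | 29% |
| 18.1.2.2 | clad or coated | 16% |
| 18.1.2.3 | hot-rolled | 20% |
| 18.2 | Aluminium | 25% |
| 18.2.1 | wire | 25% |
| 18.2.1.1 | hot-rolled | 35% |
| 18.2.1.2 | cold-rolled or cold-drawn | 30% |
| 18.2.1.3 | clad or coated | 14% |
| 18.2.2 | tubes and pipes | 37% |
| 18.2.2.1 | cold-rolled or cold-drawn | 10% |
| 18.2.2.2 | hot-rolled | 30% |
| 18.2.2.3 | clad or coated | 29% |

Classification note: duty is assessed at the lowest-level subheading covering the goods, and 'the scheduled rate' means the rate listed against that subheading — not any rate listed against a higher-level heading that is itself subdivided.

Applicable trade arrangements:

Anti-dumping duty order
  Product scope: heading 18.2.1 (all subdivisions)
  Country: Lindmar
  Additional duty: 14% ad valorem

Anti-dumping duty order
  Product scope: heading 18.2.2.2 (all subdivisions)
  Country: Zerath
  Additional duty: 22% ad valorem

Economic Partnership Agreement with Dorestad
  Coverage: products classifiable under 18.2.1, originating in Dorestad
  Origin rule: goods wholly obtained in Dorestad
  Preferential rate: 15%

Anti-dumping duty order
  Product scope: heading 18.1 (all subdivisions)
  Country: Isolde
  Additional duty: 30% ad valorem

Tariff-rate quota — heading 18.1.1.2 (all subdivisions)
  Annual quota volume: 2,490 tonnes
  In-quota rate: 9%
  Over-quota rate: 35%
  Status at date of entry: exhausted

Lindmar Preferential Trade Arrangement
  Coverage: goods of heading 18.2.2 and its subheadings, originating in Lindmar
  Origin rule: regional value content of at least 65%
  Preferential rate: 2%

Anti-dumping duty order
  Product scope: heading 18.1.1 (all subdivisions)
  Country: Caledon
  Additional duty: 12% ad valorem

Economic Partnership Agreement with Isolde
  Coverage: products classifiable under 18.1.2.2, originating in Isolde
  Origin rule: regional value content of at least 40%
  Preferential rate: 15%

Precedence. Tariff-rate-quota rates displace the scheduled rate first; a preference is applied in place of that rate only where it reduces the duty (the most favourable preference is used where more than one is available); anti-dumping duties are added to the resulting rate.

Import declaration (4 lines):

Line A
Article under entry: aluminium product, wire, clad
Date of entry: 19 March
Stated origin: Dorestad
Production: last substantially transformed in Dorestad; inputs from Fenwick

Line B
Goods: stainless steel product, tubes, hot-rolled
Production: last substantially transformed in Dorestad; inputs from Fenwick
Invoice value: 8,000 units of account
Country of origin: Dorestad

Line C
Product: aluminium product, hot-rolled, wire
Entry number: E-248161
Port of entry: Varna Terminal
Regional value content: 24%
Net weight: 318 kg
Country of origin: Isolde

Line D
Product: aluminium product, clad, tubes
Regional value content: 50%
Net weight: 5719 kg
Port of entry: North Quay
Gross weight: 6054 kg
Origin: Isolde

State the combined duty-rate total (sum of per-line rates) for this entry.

Line A: aluminium → 18.2; wire → 18.2.1; clad → 18.2.1.3. Scheduled 14%. Dorestad agreement on 18.2.1: not wholly obtained. → 14%.
Line B: stainless steel → 18.1; tubes → 18.1.2; hot-rolled → 18.1.2.3. Scheduled 20%. Dorestad agreement on 18.2.1: 18.1.2.3 not covered. → 20%.
Line C: aluminium → 18.2; wire → 18.2.1; hot-rolled → 18.2.1.1. Scheduled 35%. Isolde agreement on 18.1.2.2: 18.2.1.1 not covered. → 35%.
Line D: aluminium → 18.2; tubes → 18.2.2; clad → 18.2.2.3. Scheduled 29%. Isolde agreement on 18.1.2.2: 18.2.2.3 not covered. → 29%.
Sum: 14% + 20% + 35% + 29% = 98%.

98%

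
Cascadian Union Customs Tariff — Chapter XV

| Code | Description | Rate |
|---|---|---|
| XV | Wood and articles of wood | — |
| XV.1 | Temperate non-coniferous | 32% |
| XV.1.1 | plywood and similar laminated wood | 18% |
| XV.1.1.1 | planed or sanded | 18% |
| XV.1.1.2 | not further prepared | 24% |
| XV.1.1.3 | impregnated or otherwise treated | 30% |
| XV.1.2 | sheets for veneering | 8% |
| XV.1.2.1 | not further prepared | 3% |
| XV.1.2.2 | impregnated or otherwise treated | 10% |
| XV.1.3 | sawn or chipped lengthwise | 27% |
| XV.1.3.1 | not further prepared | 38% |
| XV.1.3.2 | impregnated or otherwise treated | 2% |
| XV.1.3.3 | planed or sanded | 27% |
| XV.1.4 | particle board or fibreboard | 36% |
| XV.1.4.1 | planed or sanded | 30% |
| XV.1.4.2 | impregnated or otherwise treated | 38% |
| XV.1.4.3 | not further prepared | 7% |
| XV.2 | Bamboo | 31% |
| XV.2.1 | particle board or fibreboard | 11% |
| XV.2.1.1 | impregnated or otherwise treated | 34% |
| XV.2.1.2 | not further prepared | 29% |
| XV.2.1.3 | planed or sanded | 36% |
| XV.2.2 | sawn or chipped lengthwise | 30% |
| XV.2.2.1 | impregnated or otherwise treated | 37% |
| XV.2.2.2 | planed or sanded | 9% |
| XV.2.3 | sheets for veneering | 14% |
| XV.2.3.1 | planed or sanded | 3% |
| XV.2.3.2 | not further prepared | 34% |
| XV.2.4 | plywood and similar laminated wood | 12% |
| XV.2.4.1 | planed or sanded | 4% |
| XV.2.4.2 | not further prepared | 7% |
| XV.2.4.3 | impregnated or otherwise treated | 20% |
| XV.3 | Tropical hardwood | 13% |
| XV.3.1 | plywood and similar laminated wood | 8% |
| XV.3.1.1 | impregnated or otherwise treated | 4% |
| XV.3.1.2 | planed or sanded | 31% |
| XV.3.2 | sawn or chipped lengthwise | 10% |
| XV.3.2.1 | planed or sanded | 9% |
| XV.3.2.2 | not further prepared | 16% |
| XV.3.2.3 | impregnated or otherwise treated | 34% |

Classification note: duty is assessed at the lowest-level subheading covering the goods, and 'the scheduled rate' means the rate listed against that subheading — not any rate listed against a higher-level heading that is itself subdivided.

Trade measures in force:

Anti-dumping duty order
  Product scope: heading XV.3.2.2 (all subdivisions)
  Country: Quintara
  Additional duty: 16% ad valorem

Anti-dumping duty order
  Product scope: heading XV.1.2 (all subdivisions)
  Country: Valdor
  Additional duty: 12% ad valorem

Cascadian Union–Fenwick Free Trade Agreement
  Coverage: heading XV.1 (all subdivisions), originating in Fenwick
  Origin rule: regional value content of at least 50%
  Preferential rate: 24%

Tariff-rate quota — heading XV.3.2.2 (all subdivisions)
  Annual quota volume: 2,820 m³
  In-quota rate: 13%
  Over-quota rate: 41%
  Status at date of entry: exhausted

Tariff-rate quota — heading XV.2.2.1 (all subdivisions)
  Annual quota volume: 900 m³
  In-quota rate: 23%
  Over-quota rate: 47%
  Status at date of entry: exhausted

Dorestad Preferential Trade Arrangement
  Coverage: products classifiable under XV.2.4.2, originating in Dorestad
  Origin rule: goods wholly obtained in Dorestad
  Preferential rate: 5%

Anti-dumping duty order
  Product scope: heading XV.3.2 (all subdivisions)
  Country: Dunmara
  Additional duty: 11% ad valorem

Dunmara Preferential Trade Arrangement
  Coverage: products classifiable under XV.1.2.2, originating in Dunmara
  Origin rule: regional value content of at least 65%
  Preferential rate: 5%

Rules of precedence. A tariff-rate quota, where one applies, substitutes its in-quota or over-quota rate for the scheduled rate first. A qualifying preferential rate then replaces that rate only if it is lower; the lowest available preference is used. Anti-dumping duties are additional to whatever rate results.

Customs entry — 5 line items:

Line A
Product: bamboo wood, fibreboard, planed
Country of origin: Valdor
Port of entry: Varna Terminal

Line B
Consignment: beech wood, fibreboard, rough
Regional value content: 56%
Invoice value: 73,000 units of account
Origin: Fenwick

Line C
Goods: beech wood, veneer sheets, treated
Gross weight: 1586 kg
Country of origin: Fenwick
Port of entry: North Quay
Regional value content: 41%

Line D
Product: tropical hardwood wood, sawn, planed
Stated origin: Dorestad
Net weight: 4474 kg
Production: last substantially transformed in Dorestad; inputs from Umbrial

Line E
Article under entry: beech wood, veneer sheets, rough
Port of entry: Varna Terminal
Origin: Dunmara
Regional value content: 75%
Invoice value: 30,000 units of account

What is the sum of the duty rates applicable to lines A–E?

Line A: bamboo → XV.2; fibreboard → XV.2.1; planed → XV.2.1.3. Scheduled 36%. No special measure applies. → 36%.
Line B: beech → XV.1; fibreboard → XV.1.4; rough → XV.1.4.3. Scheduled 7%. Fenwick agreement on XV.1: RVC ≥ 50% → 24% available; preference 24% not lower than 7% → no reduction. → 7%.
Line C: beech → XV.1; veneer sheets → XV.1.2; treated → XV.1.2.2. Scheduled 10%. Fenwick agreement on XV.1: RVC < 50%. → 10%.
Line D: tropical hardwood → XV.3; sawn → XV.3.2; planed → XV.3.2.1. Scheduled 9%. Dorestad agreement on XV.2.4.2: XV.3.2.1 not covered. → 9%.
Line E: beech → XV.1; veneer sheets → XV.1.2; rough → XV.1.2.1. Scheduled 3%. Dunmara agreement on XV.1.2.2: XV.1.2.1 not covered. → 3%.
Sum: 36% + 7% + 10% + 9% + 3% = 65%.

65%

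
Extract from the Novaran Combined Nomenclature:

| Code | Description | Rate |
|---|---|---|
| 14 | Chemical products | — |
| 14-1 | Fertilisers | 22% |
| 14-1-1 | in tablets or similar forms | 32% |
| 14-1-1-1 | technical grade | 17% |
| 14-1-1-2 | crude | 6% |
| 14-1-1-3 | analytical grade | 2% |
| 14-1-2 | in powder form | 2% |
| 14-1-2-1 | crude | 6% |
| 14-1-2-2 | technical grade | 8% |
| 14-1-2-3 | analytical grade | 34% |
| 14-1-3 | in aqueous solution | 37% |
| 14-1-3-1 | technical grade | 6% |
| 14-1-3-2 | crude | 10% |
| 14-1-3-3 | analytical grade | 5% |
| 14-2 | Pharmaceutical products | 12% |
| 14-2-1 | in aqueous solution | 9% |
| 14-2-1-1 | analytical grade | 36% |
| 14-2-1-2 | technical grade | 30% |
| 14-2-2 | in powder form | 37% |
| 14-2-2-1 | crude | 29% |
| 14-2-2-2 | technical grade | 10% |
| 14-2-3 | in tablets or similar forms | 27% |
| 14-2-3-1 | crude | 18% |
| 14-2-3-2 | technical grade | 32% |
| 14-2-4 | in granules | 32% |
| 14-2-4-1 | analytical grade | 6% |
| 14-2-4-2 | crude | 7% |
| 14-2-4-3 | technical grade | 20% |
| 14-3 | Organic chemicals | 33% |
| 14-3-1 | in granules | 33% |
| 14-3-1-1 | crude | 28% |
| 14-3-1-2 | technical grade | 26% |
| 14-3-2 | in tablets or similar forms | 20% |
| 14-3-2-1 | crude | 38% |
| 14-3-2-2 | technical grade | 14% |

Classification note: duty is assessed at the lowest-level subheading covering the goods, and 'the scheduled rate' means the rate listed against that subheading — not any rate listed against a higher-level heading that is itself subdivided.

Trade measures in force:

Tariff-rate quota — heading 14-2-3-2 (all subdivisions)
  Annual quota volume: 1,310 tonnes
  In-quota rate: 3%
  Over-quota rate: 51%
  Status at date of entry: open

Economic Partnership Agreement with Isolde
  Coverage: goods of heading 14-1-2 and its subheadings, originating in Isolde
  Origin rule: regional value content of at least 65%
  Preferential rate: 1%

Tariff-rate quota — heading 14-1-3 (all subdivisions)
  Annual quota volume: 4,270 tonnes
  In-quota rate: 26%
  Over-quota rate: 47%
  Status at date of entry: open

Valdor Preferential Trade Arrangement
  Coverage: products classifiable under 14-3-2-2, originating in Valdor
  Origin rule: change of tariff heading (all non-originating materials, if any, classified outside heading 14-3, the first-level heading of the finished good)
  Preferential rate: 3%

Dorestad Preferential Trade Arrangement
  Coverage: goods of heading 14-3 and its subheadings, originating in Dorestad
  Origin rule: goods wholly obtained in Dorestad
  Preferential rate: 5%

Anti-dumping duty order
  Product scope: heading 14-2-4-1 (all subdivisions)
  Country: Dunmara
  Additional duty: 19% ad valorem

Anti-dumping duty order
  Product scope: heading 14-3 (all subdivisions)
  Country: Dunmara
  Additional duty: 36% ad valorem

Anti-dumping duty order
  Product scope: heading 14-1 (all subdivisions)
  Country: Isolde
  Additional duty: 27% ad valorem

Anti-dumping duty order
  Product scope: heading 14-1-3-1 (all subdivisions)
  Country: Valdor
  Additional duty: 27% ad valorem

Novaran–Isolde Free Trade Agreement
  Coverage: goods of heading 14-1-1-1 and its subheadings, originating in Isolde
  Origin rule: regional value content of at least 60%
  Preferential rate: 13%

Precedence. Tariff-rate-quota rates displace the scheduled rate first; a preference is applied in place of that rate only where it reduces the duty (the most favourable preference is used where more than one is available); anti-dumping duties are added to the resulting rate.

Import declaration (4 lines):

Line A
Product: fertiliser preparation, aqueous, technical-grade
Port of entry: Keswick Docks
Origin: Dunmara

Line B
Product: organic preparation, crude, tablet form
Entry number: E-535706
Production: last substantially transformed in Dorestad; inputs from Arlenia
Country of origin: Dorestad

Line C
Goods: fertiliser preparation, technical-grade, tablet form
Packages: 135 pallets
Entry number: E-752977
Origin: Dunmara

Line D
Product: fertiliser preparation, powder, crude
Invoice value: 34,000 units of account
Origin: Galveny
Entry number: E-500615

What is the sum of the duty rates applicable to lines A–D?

Line A: fertiliser → 14-1; aqueous → 14-1-3; technical-grade → 14-1-3-1. Scheduled 6%. quota on 14-1-3 open → in-quota 26%. → 26%.
Line B: organic → 14-3; tablet form → 14-3-2; crude → 14-3-2-1. Scheduled 38%. Dorestad agreement on 14-3: not wholly obtained. → 38%.
Line C: fertiliser → 14-1; tablet form → 14-1-1; technical-grade → 14-1-1-1. Scheduled 17%. No special measure applies. → 17%.
Line D: fertiliser → 14-1; powder → 14-1-2; crude → 14-1-2-1. Scheduled 6%. No special measure applies. → 6%.
Sum: 26% + 38% + 17% + 6% = 87%.

87%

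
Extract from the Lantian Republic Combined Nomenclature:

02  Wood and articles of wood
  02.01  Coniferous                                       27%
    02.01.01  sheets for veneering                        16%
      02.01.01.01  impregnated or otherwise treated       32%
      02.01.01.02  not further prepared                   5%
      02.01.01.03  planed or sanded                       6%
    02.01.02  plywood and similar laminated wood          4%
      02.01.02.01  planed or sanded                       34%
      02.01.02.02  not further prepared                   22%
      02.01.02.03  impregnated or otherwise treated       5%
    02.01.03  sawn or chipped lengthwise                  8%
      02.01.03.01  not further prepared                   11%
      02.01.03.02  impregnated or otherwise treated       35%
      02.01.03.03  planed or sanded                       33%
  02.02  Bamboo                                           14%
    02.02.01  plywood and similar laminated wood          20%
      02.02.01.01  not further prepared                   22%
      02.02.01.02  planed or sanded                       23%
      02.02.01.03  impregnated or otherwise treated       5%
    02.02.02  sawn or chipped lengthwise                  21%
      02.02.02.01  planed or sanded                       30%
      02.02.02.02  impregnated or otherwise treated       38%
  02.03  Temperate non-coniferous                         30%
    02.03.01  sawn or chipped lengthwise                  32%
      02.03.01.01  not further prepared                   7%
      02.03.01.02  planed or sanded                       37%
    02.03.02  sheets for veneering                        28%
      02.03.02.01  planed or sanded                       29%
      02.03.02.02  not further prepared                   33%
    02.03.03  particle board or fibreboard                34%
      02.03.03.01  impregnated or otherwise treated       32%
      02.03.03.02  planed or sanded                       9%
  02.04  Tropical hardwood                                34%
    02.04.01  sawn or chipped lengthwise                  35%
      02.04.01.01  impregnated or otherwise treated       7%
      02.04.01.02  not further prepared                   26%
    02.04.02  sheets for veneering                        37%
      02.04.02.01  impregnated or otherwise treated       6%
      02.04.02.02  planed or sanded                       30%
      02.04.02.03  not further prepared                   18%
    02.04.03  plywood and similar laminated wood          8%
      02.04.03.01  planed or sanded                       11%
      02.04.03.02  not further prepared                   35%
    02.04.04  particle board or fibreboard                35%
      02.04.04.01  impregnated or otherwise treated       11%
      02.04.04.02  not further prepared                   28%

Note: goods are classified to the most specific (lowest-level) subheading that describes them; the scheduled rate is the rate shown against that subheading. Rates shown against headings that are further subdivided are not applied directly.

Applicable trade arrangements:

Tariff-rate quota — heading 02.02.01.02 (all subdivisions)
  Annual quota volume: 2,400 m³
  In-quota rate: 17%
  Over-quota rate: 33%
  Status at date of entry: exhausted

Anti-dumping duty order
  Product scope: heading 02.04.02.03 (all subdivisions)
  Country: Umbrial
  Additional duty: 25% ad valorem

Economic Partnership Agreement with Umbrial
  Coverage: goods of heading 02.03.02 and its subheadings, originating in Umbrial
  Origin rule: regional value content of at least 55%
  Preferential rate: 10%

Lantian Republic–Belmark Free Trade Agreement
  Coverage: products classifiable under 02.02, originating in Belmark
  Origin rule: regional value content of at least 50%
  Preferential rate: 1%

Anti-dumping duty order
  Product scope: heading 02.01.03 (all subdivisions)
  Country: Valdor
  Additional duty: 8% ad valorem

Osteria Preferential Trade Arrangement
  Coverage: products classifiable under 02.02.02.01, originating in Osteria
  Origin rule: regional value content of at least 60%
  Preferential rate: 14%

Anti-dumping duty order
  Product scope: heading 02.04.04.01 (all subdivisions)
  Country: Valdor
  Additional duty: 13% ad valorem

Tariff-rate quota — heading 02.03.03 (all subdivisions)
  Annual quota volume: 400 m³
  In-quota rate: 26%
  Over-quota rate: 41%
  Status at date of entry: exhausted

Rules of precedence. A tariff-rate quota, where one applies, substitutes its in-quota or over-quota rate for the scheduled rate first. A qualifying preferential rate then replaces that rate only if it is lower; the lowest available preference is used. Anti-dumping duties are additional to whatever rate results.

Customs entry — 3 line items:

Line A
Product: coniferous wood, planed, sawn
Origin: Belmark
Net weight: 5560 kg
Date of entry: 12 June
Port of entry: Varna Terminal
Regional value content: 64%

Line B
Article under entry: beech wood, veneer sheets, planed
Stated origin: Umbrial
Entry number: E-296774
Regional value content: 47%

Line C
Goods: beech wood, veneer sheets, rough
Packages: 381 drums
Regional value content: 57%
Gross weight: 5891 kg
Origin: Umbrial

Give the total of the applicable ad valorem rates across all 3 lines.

Line A: coniferous → 02.01; sawn → 02.01.03; planed → 02.01.03.03. Scheduled 33%. Belmark agreement on 02.02: 02.01.03.03 not covered. → 33%.
Line B: beech → 02.03; veneer sheets → 02.03.02; planed → 02.03.02.01. Scheduled 29%. Umbrial agreement on 02.03.02: RVC < 55%. → 29%.
Line C: beech → 02.03; veneer sheets → 02.03.02; rough → 02.03.02.02. Scheduled 33%. Umbrial agreement on 02.03.02: RVC ≥ 55% → 10% available; preferential 10%. → 10%.
Sum: 33% + 29% + 10% = 72%.

72%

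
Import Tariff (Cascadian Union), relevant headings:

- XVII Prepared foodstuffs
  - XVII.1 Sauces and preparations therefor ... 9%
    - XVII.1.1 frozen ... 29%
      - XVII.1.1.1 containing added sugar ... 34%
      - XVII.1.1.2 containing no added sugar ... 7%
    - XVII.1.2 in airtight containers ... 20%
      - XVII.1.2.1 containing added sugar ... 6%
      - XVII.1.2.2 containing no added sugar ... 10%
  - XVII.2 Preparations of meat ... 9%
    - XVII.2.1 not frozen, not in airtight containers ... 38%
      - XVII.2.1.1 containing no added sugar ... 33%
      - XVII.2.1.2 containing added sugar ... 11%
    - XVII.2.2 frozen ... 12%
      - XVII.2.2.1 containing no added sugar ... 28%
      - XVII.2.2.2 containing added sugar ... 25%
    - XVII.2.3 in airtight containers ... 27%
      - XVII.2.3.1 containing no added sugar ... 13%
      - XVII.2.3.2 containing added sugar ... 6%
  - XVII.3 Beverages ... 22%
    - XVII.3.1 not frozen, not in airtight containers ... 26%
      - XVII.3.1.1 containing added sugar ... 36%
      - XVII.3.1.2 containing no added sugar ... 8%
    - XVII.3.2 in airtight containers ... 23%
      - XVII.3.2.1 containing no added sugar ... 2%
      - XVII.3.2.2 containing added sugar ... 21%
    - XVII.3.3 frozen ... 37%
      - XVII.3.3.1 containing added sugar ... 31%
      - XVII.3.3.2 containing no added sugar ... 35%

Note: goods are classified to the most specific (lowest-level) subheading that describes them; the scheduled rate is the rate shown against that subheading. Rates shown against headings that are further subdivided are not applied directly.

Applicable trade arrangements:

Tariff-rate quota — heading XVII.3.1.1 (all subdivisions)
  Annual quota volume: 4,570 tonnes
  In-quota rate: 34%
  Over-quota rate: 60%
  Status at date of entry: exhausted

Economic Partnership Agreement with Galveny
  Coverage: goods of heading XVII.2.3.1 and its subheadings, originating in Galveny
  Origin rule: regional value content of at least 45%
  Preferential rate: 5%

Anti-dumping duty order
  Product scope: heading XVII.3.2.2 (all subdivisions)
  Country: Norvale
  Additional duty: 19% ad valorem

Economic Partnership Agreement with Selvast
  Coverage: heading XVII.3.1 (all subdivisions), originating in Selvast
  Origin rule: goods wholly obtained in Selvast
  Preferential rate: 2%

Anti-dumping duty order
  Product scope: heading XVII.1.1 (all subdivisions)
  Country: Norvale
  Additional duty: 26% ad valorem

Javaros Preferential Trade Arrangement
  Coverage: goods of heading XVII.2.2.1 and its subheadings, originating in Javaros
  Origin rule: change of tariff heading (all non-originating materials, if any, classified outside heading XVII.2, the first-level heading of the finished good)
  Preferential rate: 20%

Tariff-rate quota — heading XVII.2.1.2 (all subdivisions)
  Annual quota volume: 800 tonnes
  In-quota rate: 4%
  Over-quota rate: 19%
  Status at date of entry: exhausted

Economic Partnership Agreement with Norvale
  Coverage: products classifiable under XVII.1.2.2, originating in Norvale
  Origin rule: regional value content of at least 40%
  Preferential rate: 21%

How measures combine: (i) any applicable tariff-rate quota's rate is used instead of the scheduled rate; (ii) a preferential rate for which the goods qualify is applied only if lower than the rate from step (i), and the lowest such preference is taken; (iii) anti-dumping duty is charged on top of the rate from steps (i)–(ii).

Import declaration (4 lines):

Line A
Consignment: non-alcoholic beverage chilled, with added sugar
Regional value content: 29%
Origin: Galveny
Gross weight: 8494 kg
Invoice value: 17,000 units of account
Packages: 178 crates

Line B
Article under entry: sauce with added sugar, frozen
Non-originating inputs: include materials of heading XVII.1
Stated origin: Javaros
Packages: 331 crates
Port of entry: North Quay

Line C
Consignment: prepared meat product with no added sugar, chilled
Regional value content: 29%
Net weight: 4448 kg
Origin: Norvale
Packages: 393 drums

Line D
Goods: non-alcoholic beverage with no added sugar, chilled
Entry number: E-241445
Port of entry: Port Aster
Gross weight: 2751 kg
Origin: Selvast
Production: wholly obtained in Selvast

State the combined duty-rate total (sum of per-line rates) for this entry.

129%

Line A: non-alcoholic beverage → XVII.3; chilled → XVII.3.1; with added sugar → XVII.3.1.1. Scheduled 36%. quota on XVII.3.1.1 exhausted → over-quota 60%; Galveny agreement on XVII.2.3.1: XVII.3.1.1 not covered. → 60%.
Line B: sauce → XVII.1; frozen → XVII.1.1; with added sugar → XVII.1.1.1. Scheduled 34%. Javaros agreement on XVII.2.2.1: XVII.1.1.1 not covered. → 34%.
Line C: prepared meat product → XVII.2; chilled → XVII.2.1; with no added sugar → XVII.2.1.1. Scheduled 33%. Norvale agreement on XVII.1.2.2: XVII.2.1.1 not covered. → 33%.
Line D: non-alcoholic beverage → XVII.3; chilled → XVII.3.1; with no added sugar → XVII.3.1.2. Scheduled 8%. Selvast agreement on XVII.3.1: wholly obtained → 2% available; preferential 2%. → 2%.
Sum: 60% + 34% + 33% + 2% = 129%.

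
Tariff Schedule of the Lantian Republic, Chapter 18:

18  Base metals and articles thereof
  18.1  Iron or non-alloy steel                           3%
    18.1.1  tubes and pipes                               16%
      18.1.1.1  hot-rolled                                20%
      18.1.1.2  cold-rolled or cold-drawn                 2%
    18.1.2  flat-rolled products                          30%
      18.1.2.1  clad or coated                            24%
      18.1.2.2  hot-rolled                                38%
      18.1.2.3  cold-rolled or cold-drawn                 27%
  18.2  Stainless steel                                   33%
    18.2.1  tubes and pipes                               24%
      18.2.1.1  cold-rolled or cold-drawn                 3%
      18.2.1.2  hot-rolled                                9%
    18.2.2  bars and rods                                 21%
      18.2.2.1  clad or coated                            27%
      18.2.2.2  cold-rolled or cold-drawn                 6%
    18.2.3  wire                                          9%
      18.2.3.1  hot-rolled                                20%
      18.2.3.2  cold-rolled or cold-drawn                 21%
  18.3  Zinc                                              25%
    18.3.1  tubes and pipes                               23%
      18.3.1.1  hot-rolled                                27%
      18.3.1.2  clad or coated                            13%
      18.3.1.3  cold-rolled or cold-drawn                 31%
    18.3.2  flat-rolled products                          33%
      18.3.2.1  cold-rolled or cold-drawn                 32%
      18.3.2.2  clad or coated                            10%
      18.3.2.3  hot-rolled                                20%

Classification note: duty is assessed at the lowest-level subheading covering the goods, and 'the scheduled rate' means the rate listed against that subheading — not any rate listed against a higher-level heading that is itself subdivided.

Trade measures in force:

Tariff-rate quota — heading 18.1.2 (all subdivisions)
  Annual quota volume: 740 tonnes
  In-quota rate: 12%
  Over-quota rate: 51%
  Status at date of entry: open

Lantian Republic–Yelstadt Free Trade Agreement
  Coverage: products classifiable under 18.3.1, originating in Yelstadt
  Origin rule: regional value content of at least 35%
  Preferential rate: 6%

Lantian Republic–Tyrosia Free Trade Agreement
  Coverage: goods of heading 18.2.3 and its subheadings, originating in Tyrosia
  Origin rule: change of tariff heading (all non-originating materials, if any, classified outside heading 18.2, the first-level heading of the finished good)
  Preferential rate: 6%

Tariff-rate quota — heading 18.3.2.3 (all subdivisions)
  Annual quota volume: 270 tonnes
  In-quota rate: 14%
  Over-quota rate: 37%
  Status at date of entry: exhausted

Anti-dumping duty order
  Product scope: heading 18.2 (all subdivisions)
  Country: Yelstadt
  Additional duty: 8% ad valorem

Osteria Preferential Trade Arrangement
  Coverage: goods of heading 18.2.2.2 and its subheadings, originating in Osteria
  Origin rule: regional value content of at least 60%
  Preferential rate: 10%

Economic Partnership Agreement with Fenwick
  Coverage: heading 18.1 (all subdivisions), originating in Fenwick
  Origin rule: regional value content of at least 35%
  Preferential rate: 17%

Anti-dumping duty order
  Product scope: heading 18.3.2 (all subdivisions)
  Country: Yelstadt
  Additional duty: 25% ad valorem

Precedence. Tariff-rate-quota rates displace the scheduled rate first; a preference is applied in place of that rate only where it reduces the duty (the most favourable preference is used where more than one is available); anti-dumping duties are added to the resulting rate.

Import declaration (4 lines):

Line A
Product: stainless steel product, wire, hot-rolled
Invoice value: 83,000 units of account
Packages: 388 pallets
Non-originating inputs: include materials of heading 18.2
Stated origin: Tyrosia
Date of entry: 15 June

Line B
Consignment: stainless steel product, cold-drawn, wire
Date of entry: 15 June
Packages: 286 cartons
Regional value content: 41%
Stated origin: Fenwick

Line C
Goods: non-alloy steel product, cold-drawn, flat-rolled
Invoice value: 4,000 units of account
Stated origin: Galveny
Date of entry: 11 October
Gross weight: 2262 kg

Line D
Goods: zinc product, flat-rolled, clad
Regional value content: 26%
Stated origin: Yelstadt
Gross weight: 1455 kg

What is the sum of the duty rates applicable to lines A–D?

88%

Line A: stainless steel → 18.2; wire → 18.2.3; hot-rolled → 18.2.3.1. Scheduled 20%. Tyrosia agreement on 18.2.3: CTH not met. → 20%.
Line B: stainless steel → 18.2; wire → 18.2.3; cold-drawn → 18.2.3.2. Scheduled 21%. Fenwick agreement on 18.1: 18.2.3.2 not covered. → 21%.
Line C: non-alloy steel → 18.1; flat-rolled → 18.1.2; cold-drawn → 18.1.2.3. Scheduled 27%. quota on 18.1.2 open → in-quota 12%. → 12%.
Line D: zinc → 18.3; flat-rolled → 18.3.2; clad → 18.3.2.2. Scheduled 10%. Yelstadt agreement on 18.3.1: 18.3.2.2 not covered; anti-dumping (Yelstadt, 18.3.2): +25%; total 10% + 25% = 35%. → 35%.
Sum: 20% + 21% + 12% + 35% = 88%.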